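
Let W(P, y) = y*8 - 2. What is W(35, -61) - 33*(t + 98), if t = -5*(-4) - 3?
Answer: -4285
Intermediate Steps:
t = 17 (t = 20 - 3 = 17)
W(P, y) = -2 + 8*y (W(P, y) = 8*y - 2 = -2 + 8*y)
W(35, -61) - 33*(t + 98) = (-2 + 8*(-61)) - 33*(17 + 98) = (-2 - 488) - 33*115 = -490 - 3795 = -4285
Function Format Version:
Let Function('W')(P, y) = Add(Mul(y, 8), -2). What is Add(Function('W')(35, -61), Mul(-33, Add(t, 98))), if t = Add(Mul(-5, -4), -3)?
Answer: -4285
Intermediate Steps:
t = 17 (t = Add(20, -3) = 17)
Function('W')(P, y) = Add(-2, Mul(8, y)) (Function('W')(P, y) = Add(Mul(8, y), -2) = Add(-2, Mul(8, y)))
Add(Function('W')(35, -61), Mul(-33, Add(t, 98))) = Add(Add(-2, Mul(8, -61)), Mul(-33, Add(17, 98))) = Add(Add(-2, -488), Mul(-33, 115)) = Add(-490, -3795) = -4285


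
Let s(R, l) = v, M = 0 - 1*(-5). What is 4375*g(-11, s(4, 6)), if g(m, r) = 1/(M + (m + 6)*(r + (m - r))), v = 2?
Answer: 875/12 ≈ 72.917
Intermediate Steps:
M = 5 (M = 0 + 5 = 5)
s(R, l) = 2
g(m, r) = 1/(5 + m*(6 + m)) (g(m, r) = 1/(5 + (m + 6)*(r + (m - r))) = 1/(5 + (6 + m)*m) = 1/(5 + m*(6 + m)))
4375*g(-11, s(4, 6)) = 4375/(5 + (-11)² + 6*(-11)) = 4375/(5 + 121 - 66) = 4375/60 = 4375*(1/60) = 875/12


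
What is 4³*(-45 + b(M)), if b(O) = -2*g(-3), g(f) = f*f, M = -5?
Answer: -4032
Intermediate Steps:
g(f) = f²
b(O) = -18 (b(O) = -2*(-3)² = -2*9 = -18)
4³*(-45 + b(M)) = 4³*(-45 - 18) = 64*(-63) = -4032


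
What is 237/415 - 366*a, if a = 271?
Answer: -41161953/415 ≈ -99185.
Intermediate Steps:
237/415 - 366*a = 237/415 - 366*271 = 237*(1/415) - 99186 = 237/415 - 99186 = -41161953/415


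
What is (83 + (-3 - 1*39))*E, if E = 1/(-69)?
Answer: -41/69 ≈ -0.59420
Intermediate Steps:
E = -1/69 ≈ -0.014493
(83 + (-3 - 1*39))*E = (83 + (-3 - 1*39))*(-1/69) = (83 + (-3 - 39))*(-1/69) = (83 - 42)*(-1/69) = 41*(-1/69) = -41/69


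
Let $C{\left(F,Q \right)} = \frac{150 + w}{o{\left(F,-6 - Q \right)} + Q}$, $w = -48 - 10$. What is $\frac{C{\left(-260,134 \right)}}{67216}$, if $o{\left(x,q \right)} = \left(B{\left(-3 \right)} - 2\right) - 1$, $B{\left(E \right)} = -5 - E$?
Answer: $\frac{23}{2167716} \approx 1.061 \cdot 10^{-5}$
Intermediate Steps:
$w = -58$ ($w = -48 - 10 = -58$)
$o{\left(x,q \right)} = -5$ ($o{\left(x,q \right)} = \left(\left(-5 - -3\right) - 2\right) - 1 = \left(\left(-5 + 3\right) - 2\right) - 1 = \left(-2 - 2\right) - 1 = -4 - 1 = -5$)
$C{\left(F,Q \right)} = \frac{92}{-5 + Q}$ ($C{\left(F,Q \right)} = \frac{150 - 58}{-5 + Q} = \frac{92}{-5 + Q}$)
$\frac{C{\left(-260,134 \right)}}{67216} = \frac{92 \frac{1}{-5 + 134}}{67216} = \frac{92}{129} \cdot \frac{1}{67216} = \frac{23}{2167716}$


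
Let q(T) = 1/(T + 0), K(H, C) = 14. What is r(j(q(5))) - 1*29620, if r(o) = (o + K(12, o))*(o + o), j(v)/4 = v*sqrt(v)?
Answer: -3702468/125 + 112*sqrt(5)/25 ≈ -29610.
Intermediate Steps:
q(T) = 1/T
j(v) = 4*v**(3/2) (j(v) = 4*(v*sqrt(v)) = 4*v**(3/2))
r(o) = 2*o*(14 + o) (r(o) = (o + 14)*(o + o) = (14 + o)*(2*o) = 2*o*(14 + o))
r(j(q(5))) - 1*29620 = 2*(4*(1/5)**(3/2))*(14 + 4*(1/5)**(3/2)) - 1*29620 = 2*(4*(1/5)**(3/2))*(14 + 4*(1/5)**(3/2)) - 29620 = 2*(4*(sqrt(5)/25))*(14 + 4*(sqrt(5)/25)) - 29620 = 2*(4*sqrt(5)/25)*(14 + 4*sqrt(5)/25) - 29620 = 8*sqrt(5)*(14 + 4*sqrt(5)/25)/25 - 29620 = -29620 + 8*sqrt(5)*(14 + 4*sqrt(5)/25)/25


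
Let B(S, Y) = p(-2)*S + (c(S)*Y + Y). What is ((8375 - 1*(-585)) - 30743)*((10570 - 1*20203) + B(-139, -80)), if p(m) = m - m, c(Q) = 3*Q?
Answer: -515102601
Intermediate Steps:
p(m) = 0
B(S, Y) = Y + 3*S*Y (B(S, Y) = 0*S + ((3*S)*Y + Y) = 0 + (3*S*Y + Y) = 0 + (Y + 3*S*Y) = Y + 3*S*Y)
((8375 - 1*(-585)) - 30743)*((10570 - 1*20203) + B(-139, -80)) = ((8375 - 1*(-585)) - 30743)*((10570 - 1*20203) - 80*(1 + 3*(-139))) = ((8375 + 585) - 30743)*((10570 - 20203) - 80*(1 - 417)) = (8960 - 30743)*(-9633 - 80*(-416)) = -21783*(-9633 + 33280) = -21783*23647 = -515102601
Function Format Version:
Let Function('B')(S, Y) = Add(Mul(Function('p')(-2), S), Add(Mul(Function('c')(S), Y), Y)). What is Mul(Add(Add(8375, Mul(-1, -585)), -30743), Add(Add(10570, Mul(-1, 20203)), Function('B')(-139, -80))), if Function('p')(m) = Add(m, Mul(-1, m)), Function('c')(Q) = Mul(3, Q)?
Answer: -515102601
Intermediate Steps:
Function('p')(m) = 0
Function('B')(S, Y) = Add(Y, Mul(3, S, Y)) (Function('B')(S, Y) = Add(Mul(0, S), Add(Mul(Mul(3, S), Y), Y)) = Add(0, Add(Mul(3, S, Y), Y)) = Add(0, Add(Y, Mul(3, S, Y))) = Add(Y, Mul(3, S, Y)))
Mul(Add(Add(8375, Mul(-1, -585)), -30743), Add(Add(10570, Mul(-1, 20203)), Function('B')(-139, -80))) = Mul(Add(Add(8375, Mul(-1, -585)), -30743), Add(Add(10570, Mul(-1, 20203)), Mul(-80, Add(1, Mul(3, -139))))) = Mul(Add(Add(8375, 585), -30743), Add(Add(10570, -20203), Mul(-80, Add(1, -417)))) = Mul(Add(8960, -30743), Add(-9633, Mul(-80, -416))) = Mul(-21783, Add(-9633, 33280)) = Mul(-21783, 23647) = -515102601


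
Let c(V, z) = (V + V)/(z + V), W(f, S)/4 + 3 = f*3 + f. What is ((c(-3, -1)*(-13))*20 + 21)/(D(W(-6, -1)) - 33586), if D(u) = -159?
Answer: 369/33745 ≈ 0.010935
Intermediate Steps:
W(f, S) = -12 + 16*f (W(f, S) = -12 + 4*(f*3 + f) = -12 + 4*(3*f + f) = -12 + 4*(4*f) = -12 + 16*f)
c(V, z) = 2*V/(V + z) (c(V, z) = (2*V)/(V + z) = 2*V/(V + z))
((c(-3, -1)*(-13))*20 + 21)/(D(W(-6, -1)) - 33586) = (((2*(-3)/(-3 - 1))*(-13))*20 + 21)/(-159 - 33586) = (((2*(-3)/(-4))*(-13))*20 + 21)/(-33745) = (((2*(-3)*(-¼))*(-13))*20 + 21)*(-1/33745) = (((3/2)*(-13))*20 + 21)*(-1/33745) = (-39/2*20 + 21)*(-1/33745) = (-390 + 21)*(-1/33745) = -369*(-1/33745) = 369/33745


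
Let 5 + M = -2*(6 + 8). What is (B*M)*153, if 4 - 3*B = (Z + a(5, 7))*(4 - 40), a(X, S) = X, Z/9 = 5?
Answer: -3036132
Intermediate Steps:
Z = 45 (Z = 9*5 = 45)
B = 1804/3 (B = 4/3 - (45 + 5)*(4 - 40)/3 = 4/3 - 50*(-36)/3 = 4/3 - ⅓*(-1800) = 4/3 + 600 = 1804/3 ≈ 601.33)
M = -33 (M = -5 - 2*(6 + 8) = -5 - 2*14 = -5 - 28 = -33)
(B*M)*153 = ((1804/3)*(-33))*153 = -19844*153 = -3036132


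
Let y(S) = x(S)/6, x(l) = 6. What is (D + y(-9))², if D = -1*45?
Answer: 1936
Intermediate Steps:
y(S) = 1 (y(S) = 6/6 = 6*(⅙) = 1)
D = -45
(D + y(-9))² = (-45 + 1)² = (-44)² = 1936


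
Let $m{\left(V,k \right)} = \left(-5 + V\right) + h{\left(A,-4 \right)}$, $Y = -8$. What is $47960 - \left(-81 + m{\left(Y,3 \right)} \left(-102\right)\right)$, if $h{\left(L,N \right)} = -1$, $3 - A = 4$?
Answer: $46613$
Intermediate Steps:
$A = -1$ ($A = 3 - 4 = -1$)
$m{\left(V,k \right)} = -6 + V$ ($m{\left(V,k \right)} = \left(-5 + V\right) - 1 = -6 + V$)
$47960 - \left(-81 + m{\left(Y,3 \right)} \left(-102\right)\right) = 47960 - \left(-81 + \left(-6 - 8\right) \left(-102\right)\right) = 47960 - \left(-81 - -1428\right) = 47960 - \left(-81 + 1428\right) = 47960 - 1347 = 46613$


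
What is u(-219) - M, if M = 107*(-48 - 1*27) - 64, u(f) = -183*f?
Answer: 48166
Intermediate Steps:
M = -8089 (M = 107*(-48 - 27) - 64 = 107*(-75) - 64 = -8025 - 64 = -8089)
u(-219) - M = -183*(-219) - 1*(-8089) = 40077 + 8089 = 48166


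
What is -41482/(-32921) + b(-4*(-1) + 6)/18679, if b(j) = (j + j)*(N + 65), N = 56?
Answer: 122073014/87847337 ≈ 1.3896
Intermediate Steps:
b(j) = 242*j (b(j) = (j + j)*(56 + 65) = (2*j)*121 = 242*j)
-41482/(-32921) + b(-4*(-1) + 6)/18679 = -41482/(-32921) + (242*(-4*(-1) + 6))/18679 = -41482*(-1/32921) + (242*(4 + 6))*(1/18679) = 5926/4703 + (242*10)*(1/18679) = 5926/4703 + 2420*(1/18679) = 5926/4703 + 2420/18679 = 122073014/87847337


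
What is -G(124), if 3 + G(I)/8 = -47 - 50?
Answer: 800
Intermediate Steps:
G(I) = -800 (G(I) = -24 + 8*(-47 - 50) = -24 + 8*(-97) = -24 - 776 = -800)
-G(124) = -1*(-800) = 800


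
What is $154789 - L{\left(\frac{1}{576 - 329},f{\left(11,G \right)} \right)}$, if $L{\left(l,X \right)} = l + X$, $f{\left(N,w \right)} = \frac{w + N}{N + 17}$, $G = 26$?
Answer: $\frac{1070511557}{6916} \approx 1.5479 \cdot 10^{5}$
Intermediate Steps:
$f{\left(N,w \right)} = \frac{N + w}{17 + N}$
$L{\left(l,X \right)} = X + l$
$154789 - L{\left(\frac{1}{576 - 329},f{\left(11,G \right)} \right)} = 154789 - \left(\frac{11 + 26}{17 + 11} + \frac{1}{576 - 329}\right) = 154789 - \left(\frac{1}{28} \cdot 37 + \frac{1}{247}\right) = 154789 - \left(\frac{37}{28} + \frac{1}{247}\right) = 154789 - \frac{9167}{6916} = \frac{1070511557}{6916}$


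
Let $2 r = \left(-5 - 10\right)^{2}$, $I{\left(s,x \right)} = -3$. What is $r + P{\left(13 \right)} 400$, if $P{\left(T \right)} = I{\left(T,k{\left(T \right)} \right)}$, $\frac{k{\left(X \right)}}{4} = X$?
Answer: $- \frac{2175}{2} \approx -1087.5$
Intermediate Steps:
$k{\left(X \right)} = 4 X$
$P{\left(T \right)} = -3$
$r = \frac{225}{2}$ ($r = \frac{\left(-5 - 10\right)^{2}}{2} = \frac{\left(-15\right)^{2}}{2} = \frac{1}{2} \cdot 225 = \frac{225}{2} \approx 112.5$)
$r + P{\left(13 \right)} 400 = \frac{225}{2} - 1200 = - \frac{2175}{2}$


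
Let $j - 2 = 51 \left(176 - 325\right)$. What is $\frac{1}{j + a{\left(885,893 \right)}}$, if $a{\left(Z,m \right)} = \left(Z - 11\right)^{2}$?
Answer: $\frac{1}{756279} \approx 1.3223 \cdot 10^{-6}$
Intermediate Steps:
$a{\left(Z,m \right)} = \left(-11 + Z\right)^{2}$
$j = -7597$ ($j = 2 + 51 \left(176 - 325\right) = 2 + 51 \left(-149\right) = 2 - 7599 = -7597$)
$\frac{1}{j + a{\left(885,893 \right)}} = \frac{1}{-7597 + \left(-11 + 885\right)^{2}} = \frac{1}{-7597 + 874^{2}} = \frac{1}{-7597 + 763876} = \frac{1}{756279}$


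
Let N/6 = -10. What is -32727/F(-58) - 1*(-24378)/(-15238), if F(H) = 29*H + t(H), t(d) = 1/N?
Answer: 13730694711/768917099 ≈ 17.857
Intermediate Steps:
N = -60 (N = 6*(-10) = -60)
t(d) = -1/60 (t(d) = 1/(-60) = -1/60)
F(H) = -1/60 + 29*H (F(H) = 29*H - 1/60 = -1/60 + 29*H)
-32727/F(-58) - 1*(-24378)/(-15238) = -32727/(-1/60 + 29*(-58)) - 1*(-24378)/(-15238) = -32727/(-1/60 - 1682) + 24378*(-1/15238) = -32727/(-100921/60) - 12189/7619 = -32727*(-60/100921) - 12189/7619 = 1963620/100921 - 12189/7619 = 13730694711/768917099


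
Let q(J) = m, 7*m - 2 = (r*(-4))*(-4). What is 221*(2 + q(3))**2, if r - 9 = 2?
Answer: 8146944/49 ≈ 1.6626e+5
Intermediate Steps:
r = 11 (r = 9 + 2 = 11)
m = 178/7 (m = 2/7 + ((11*(-4))*(-4))/7 = 2/7 + (-44*(-4))/7 = 2/7 + (1/7)*176 = 2/7 + 176/7 = 178/7 ≈ 25.429)
q(J) = 178/7
221*(2 + q(3))**2 = 221*(2 + 178/7)**2 = 221*(192/7)**2 = 221*(36864/49) = 8146944/49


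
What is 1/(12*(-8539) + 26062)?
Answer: -1/76406 ≈ -1.3088e-5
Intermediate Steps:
1/(12*(-8539) + 26062) = 1/(-102468 + 26062) = 1/(-76406) = -1/76406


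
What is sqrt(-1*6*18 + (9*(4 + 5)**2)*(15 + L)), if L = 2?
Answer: 3*sqrt(1365) ≈ 110.84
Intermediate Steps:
sqrt(-1*6*18 + (9*(4 + 5)**2)*(15 + L)) = sqrt(-1*6*18 + (9*(4 + 5)**2)*(15 + 2)) = sqrt(-6*18 + (9*9**2)*17) = sqrt(-108 + (9*81)*17) = sqrt(-108 + 729*17) = sqrt(-108 + 12393) = sqrt(12285) = 3*sqrt(1365)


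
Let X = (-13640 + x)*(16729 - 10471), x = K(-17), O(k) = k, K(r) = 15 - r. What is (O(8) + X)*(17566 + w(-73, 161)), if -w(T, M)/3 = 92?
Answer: -1472396620240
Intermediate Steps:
x = 32 (x = 15 - 1*(-17) = 15 + 17 = 32)
w(T, M) = -276 (w(T, M) = -3*92 = -276)
X = -85158864 (X = (-13640 + 32)*(16729 - 10471) = -13608*6258 = -85158864)
(O(8) + X)*(17566 + w(-73, 161)) = (8 - 85158864)*(17566 - 276) = -85158856*17290 = -1472396620240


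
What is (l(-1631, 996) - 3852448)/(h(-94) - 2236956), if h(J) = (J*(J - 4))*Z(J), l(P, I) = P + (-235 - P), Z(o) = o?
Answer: 3852683/3102884 ≈ 1.2416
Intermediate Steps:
l(P, I) = -235
h(J) = J²*(-4 + J) (h(J) = (J*(J - 4))*J = (J*(-4 + J))*J = J²*(-4 + J))
(l(-1631, 996) - 3852448)/(h(-94) - 2236956) = (-235 - 3852448)/((-94)²*(-4 - 94) - 2236956) = -3852683/(8836*(-98) - 2236956) = -3852683/(-865928 - 2236956) = -3852683/(-3102884) = -3852683*(-1/3102884) = 3852683/3102884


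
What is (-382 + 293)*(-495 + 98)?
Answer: 35333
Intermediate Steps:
(-382 + 293)*(-495 + 98) = -89*(-397) = 35333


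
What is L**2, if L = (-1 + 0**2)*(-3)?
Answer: 9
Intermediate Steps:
L = 3 (L = (-1 + 0)*(-3) = -1*(-3) = 3)
L**2 = 3**2 = 9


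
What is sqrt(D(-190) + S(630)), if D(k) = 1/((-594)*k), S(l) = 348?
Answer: sqrt(123128005935)/18810 ≈ 18.655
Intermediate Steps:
D(k) = -1/(594*k)
sqrt(D(-190) + S(630)) = sqrt(-1/594/(-190) + 348) = sqrt(-1/594*(-1/190) + 348) = sqrt(1/112860 + 348) = sqrt(39275281/112860) = sqrt(123128005935)/18810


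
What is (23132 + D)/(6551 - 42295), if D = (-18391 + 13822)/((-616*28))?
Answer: -398985305/616512512 ≈ -0.64717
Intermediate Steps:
D = 4569/17248 (D = -4569/(-17248) = -4569*(-1/17248) = 4569/17248 ≈ 0.26490)
(23132 + D)/(6551 - 42295) = (23132 + 4569/17248)/(6551 - 42295) = (398985305/17248)/(-35744) = (398985305/17248)*(-1/35744) = -398985305/616512512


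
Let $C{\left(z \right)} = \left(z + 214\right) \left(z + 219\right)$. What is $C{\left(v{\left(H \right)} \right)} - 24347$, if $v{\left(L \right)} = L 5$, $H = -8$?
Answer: $6799$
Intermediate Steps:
$v{\left(L \right)} = 5 L$
$C{\left(z \right)} = \left(214 + z\right) \left(219 + z\right)$
$C{\left(v{\left(H \right)} \right)} - 24347 = \left(46866 + \left(5 \left(-8\right)\right)^{2} + 433 \cdot 5 \left(-8\right)\right) - 24347 = \left(46866 + \left(-40\right)^{2} + 433 \left(-40\right)\right) - 24347 = \left(46866 + 1600 - 17320\right) - 24347 = 31146 - 24347 = 6799$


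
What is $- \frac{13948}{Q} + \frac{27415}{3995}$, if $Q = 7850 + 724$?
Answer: $\frac{17933395}{3425313} \approx 5.2355$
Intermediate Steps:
$Q = 8574$
$- \frac{13948}{Q} + \frac{27415}{3995} = - \frac{13948}{8574} + \frac{27415}{3995} = \left(-13948\right) \frac{1}{8574} + 27415 \cdot \frac{1}{3995} = - \frac{6974}{4287} + \frac{5483}{799} = \frac{17933395}{3425313}$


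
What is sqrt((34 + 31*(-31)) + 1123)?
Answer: 14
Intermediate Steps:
sqrt((34 + 31*(-31)) + 1123) = sqrt((34 - 961) + 1123) = sqrt(-927 + 1123) = sqrt(196) = 14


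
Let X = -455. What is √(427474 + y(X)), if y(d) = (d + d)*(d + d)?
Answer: √1255574 ≈ 1120.5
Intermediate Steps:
y(d) = 4*d² (y(d) = (2*d)*(2*d) = 4*d²)
√(427474 + y(X)) = √(427474 + 4*(-455)²) = √(427474 + 4*207025) = √(427474 + 828100) = √1255574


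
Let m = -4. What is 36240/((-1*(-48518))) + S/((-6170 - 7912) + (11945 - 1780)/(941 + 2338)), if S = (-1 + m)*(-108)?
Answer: 793550158620/1119909772667 ≈ 0.70858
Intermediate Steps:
S = 540 (S = (-1 - 4)*(-108) = -5*(-108) = 540)
36240/((-1*(-48518))) + S/((-6170 - 7912) + (11945 - 1780)/(941 + 2338)) = 36240/((-1*(-48518))) + 540/((-6170 - 7912) + (11945 - 1780)/(941 + 2338)) = 36240/48518 + 540/(-14082 + 10165/3279) = 36240*(1/48518) + 540/(-14082 + 10165*(1/3279)) = 18120/24259 + 540/(-14082 + 10165/3279) = 18120/24259 + 540/(-46164713/3279) = 18120/24259 + 540*(-3279/46164713) = 18120/24259 - 1770660/46164713 = 793550158620/1119909772667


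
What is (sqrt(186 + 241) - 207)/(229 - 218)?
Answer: -207/11 + sqrt(427)/11 ≈ -16.940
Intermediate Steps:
(sqrt(186 + 241) - 207)/(229 - 218) = (sqrt(427) - 207)/11 = (-207 + sqrt(427))*(1/11) = -207/11 + sqrt(427)/11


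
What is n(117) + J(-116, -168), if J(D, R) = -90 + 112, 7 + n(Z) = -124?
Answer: -109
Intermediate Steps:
n(Z) = -131 (n(Z) = -7 - 124 = -131)
J(D, R) = 22
n(117) + J(-116, -168) = -131 + 22 = -109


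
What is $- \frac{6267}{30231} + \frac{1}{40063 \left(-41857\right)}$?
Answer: $- \frac{3503079604276}{16898292518307} \approx -0.2073$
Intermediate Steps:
$- \frac{6267}{30231} + \frac{1}{40063 \left(-41857\right)} = \left(-6267\right) \frac{1}{30231} + \frac{1}{40063} \left(- \frac{1}{41857}\right) = - \frac{2089}{10077} - \frac{1}{1676916991} = - \frac{3503079604276}{16898292518307}$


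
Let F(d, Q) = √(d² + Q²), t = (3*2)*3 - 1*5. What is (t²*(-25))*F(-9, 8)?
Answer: -4225*√145 ≈ -50876.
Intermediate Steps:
t = 13 (t = 6*3 - 5 = 18 - 5 = 13)
F(d, Q) = √(Q² + d²)
(t²*(-25))*F(-9, 8) = (13²*(-25))*√(8² + (-9)²) = (169*(-25))*√(64 + 81) = -4225*√145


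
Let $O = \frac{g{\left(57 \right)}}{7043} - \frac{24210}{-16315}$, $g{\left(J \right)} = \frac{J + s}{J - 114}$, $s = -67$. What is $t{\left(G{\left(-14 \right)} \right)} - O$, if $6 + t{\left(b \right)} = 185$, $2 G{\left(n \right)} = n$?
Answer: $\frac{232534437355}{1309934613} \approx 177.52$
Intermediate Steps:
$g{\left(J \right)} = \frac{-67 + J}{-114 + J}$ ($g{\left(J \right)} = \frac{J - 67}{J - 114} = \frac{-67 + J}{-114 + J}$)
$G{\left(n \right)} = \frac{n}{2}$
$t{\left(b \right)} = 179$ ($t{\left(b \right)} = -6 + 185 = 179$)
$O = \frac{1943858372}{1309934613}$ ($O = \frac{\frac{1}{-114 + 57} \left(-67 + 57\right)}{7043} - \frac{24210}{-16315} = \frac{1}{-57} \left(-10\right) \frac{1}{7043} - - \frac{4842}{3263} = \left(- \frac{1}{57}\right) \left(-10\right) \frac{1}{7043} + \frac{4842}{3263} = \frac{10}{57} \cdot \frac{1}{7043} + \frac{4842}{3263} = \frac{10}{401451} + \frac{4842}{3263} = \frac{1943858372}{1309934613} \approx 1.4839$)
$t{\left(G{\left(-14 \right)} \right)} - O = 179 - \frac{1943858372}{1309934613} = \frac{232534437355}{1309934613}$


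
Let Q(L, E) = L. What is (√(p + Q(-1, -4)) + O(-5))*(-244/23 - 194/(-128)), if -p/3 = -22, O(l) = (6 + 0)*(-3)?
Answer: 120465/736 - 13385*√65/1472 ≈ 90.365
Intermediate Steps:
O(l) = -18 (O(l) = 6*(-3) = -18)
p = 66 (p = -3*(-22) = 66)
(√(p + Q(-1, -4)) + O(-5))*(-244/23 - 194/(-128)) = (√(66 - 1) - 18)*(-244/23 - 194/(-128)) = (√65 - 18)*(-244*1/23 - 194*(-1/128)) = (-18 + √65)*(-244/23 + 97/64) = (-18 + √65)*(-13385/1472) = 120465/736 - 13385*√65/1472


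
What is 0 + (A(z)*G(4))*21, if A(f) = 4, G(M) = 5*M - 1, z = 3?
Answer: 1596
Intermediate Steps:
G(M) = -1 + 5*M
0 + (A(z)*G(4))*21 = 0 + (4*(-1 + 5*4))*21 = 0 + (4*(-1 + 20))*21 = 0 + (4*19)*21 = 0 + 76*21 = 0 + 1596 = 1596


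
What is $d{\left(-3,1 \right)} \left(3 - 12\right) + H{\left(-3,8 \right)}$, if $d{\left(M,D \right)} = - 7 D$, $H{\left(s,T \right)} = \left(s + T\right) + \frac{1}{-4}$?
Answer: $\frac{271}{4} \approx 67.75$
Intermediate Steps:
$H{\left(s,T \right)} = - \frac{1}{4} + T + s$ ($H{\left(s,T \right)} = \left(T + s\right) - \frac{1}{4} = - \frac{1}{4} + T + s$)
$d{\left(-3,1 \right)} \left(3 - 12\right) + H{\left(-3,8 \right)} = \left(-7\right) 1 \left(3 - 12\right) - - \frac{19}{4} = \left(-7\right) \left(-9\right) + \frac{19}{4} = 63 + \frac{19}{4} = \frac{271}{4}$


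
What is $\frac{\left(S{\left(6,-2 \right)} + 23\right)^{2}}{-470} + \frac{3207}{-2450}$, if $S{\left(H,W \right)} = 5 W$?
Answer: $- \frac{96067}{57575} \approx -1.6686$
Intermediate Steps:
$\frac{\left(S{\left(6,-2 \right)} + 23\right)^{2}}{-470} + \frac{3207}{-2450} = \frac{\left(5 \left(-2\right) + 23\right)^{2}}{-470} + \frac{3207}{-2450} = \left(-10 + 23\right)^{2} \left(- \frac{1}{470}\right) + 3207 \left(- \frac{1}{2450}\right) = 13^{2} \left(- \frac{1}{470}\right) - \frac{3207}{2450} = 169 \left(- \frac{1}{470}\right) - \frac{3207}{2450} = - \frac{169}{470} - \frac{3207}{2450} = - \frac{96067}{57575}$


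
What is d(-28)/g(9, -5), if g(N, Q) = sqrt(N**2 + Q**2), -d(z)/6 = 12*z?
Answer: 1008*sqrt(106)/53 ≈ 195.81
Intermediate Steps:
d(z) = -72*z
d(-28)/g(9, -5) = (-72*(-28))/(sqrt(9**2 + (-5)**2)) = 2016/(sqrt(81 + 25)) = 2016/(sqrt(106)) = 2016*(sqrt(106)/106) = 1008*sqrt(106)/53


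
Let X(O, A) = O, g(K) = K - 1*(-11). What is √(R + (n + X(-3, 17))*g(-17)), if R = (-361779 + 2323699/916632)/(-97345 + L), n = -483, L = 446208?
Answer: √8280001106923684262036462/53296498236 ≈ 53.990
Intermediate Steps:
g(K) = 11 + K (g(K) = K + 11 = 11 + K)
R = -331615884629/319778989416 (R = (-361779 + 2323699/916632)/(-97345 + 446208) = (-361779 + 2323699*(1/916632))/348863 = (-361779 + 2323699/916632)*(1/348863) = -331615884629/916632*1/348863 = -331615884629/319778989416 ≈ -1.0370)
√(R + (n + X(-3, 17))*g(-17)) = √(-331615884629/319778989416 + (-483 - 3)*(11 - 17)) = √(-331615884629/319778989416 - 486*(-6)) = √(-331615884629/319778989416 + 2916) = √(932143917252427/319778989416) = √8280001106923684262036462/53296498236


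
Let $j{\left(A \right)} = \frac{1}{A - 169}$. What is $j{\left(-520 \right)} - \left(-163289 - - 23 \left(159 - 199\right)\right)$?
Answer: $\frac{113140000}{689} \approx 1.6421 \cdot 10^{5}$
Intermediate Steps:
$j{\left(A \right)} = \frac{1}{-169 + A}$
$j{\left(-520 \right)} - \left(-163289 - - 23 \left(159 - 199\right)\right) = \frac{1}{-169 - 520} - \left(-163289 - - 23 \left(159 - 199\right)\right) = \frac{1}{-689} - \left(-163289 - \left(-23\right) \left(-40\right)\right) = - \frac{1}{689} - \left(-163289 - 920\right) = - \frac{1}{689} - -164209 = - \frac{1}{689} + 164209 = \frac{113140000}{689}$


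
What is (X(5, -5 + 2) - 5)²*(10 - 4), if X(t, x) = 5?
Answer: 0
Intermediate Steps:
(X(5, -5 + 2) - 5)²*(10 - 4) = (5 - 5)²*(10 - 4) = 0²*6 = 0*6 = 0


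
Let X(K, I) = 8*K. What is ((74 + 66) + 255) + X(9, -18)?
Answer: 467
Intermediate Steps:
((74 + 66) + 255) + X(9, -18) = ((74 + 66) + 255) + 8*9 = (140 + 255) + 72 = 395 + 72 = 467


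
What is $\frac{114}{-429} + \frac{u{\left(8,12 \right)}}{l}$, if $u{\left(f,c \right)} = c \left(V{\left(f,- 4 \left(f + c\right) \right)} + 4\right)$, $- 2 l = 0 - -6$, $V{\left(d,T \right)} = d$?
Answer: $- \frac{6902}{143} \approx -48.266$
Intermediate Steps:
$l = -3$ ($l = - \frac{0 - -6}{2} = - \frac{0 + 6}{2} = \left(- \frac{1}{2}\right) 6 = -3$)
$u{\left(f,c \right)} = c \left(4 + f\right)$ ($u{\left(f,c \right)} = c \left(f + 4\right) = c \left(4 + f\right)$)
$\frac{114}{-429} + \frac{u{\left(8,12 \right)}}{l} = \frac{114}{-429} + \frac{12 \left(4 + 8\right)}{-3} = 114 \left(- \frac{1}{429}\right) + 12 \cdot 12 \left(- \frac{1}{3}\right) = - \frac{38}{143} + 144 \left(- \frac{1}{3}\right) = - \frac{38}{143} - 48 = - \frac{6902}{143}$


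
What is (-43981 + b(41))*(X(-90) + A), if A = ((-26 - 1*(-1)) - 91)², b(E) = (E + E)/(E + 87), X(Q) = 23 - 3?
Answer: -9482869167/16 ≈ -5.9268e+8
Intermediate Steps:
X(Q) = 20
b(E) = 2*E/(87 + E) (b(E) = (2*E)/(87 + E) = 2*E/(87 + E))
A = 13456 (A = ((-26 + 1) - 91)² = (-25 - 91)² = (-116)² = 13456)
(-43981 + b(41))*(X(-90) + A) = (-43981 + 2*41/(87 + 41))*(20 + 13456) = (-43981 + 2*41/128)*13476 = (-43981 + 2*41*(1/128))*13476 = (-43981 + 41/64)*13476 = -2814743/64*13476 = -9482869167/16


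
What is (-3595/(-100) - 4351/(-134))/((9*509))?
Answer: 10187/682060 ≈ 0.014936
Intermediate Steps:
(-3595/(-100) - 4351/(-134))/((9*509)) = (-3595*(-1/100) - 4351*(-1/134))/4581 = (719/20 + 4351/134)*(1/4581) = (91683/1340)*(1/4581) = 10187/682060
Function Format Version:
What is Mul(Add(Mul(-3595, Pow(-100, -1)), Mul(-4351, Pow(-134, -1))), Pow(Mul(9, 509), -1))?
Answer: Rational(10187, 682060) ≈ 0.014936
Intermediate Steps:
Mul(Add(Mul(-3595, Pow(-100, -1)), Mul(-4351, Pow(-134, -1))), Pow(Mul(9, 509), -1)) = Mul(Add(Mul(-3595, Rational(-1, 100)), Mul(-4351, Rational(-1, 134))), Pow(4581, -1)) = Mul(Add(Rational(719, 20), Rational(4351, 134)), Rational(1, 4581)) = Mul(Rational(91683, 1340), Rational(1, 4581)) = Rational(10187, 682060)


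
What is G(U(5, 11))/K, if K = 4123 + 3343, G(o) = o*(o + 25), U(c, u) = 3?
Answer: 42/3733 ≈ 0.011251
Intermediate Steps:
G(o) = o*(25 + o)
K = 7466
G(U(5, 11))/K = (3*(25 + 3))/7466 = (3*28)*(1/7466) = 84*(1/7466) = 42/3733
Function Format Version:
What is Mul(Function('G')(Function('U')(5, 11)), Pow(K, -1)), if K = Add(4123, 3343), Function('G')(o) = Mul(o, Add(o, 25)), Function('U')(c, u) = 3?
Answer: Rational(42, 3733) ≈ 0.011251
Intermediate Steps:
Function('G')(o) = Mul(o, Add(25, o))
K = 7466
Mul(Function('G')(Function('U')(5, 11)), Pow(K, -1)) = Mul(Mul(3, Add(25, 3)), Pow(7466, -1)) = Mul(Mul(3, 28), Rational(1, 7466)) = Mul(84, Rational(1, 7466)) = Rational(42, 3733)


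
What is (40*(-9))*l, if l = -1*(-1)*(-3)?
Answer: 1080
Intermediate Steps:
l = -3 (l = 1*(-3) = -3)
(40*(-9))*l = (40*(-9))*(-3) = -360*(-3) = 1080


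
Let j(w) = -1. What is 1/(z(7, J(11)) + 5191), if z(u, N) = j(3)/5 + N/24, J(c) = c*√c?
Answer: 74747520/387999393541 - 6600*√11/387999393541 ≈ 0.00019259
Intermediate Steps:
J(c) = c^(3/2)
z(u, N) = -⅕ + N/24 (z(u, N) = -1/5 + N/24 = -1*⅕ + N*(1/24) = -⅕ + N/24)
1/(z(7, J(11)) + 5191) = 1/((-⅕ + 11^(3/2)/24) + 5191) = 1/((-⅕ + (11*√11)/24) + 5191) = 1/((-⅕ + 11*√11/24) + 5191) = 1/(25954/5 + 11*√11/24)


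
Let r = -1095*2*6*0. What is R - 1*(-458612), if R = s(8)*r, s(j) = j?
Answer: 458612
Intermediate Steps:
r = 0 (r = -13140*0 = -1095*0 = 0)
R = 0 (R = 8*0 = 0)
R - 1*(-458612) = 0 - 1*(-458612) = 0 + 458612 = 458612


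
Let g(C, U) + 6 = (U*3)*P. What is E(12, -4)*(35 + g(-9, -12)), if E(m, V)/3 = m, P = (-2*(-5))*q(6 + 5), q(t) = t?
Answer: -141516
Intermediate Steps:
P = 110 (P = (-2*(-5))*(6 + 5) = 10*11 = 110)
g(C, U) = -6 + 330*U (g(C, U) = -6 + (U*3)*110 = -6 + (3*U)*110 = -6 + 330*U)
E(m, V) = 3*m
E(12, -4)*(35 + g(-9, -12)) = (3*12)*(35 + (-6 + 330*(-12))) = 36*(35 + (-6 - 3960)) = 36*(35 - 3966) = 36*(-3931) = -141516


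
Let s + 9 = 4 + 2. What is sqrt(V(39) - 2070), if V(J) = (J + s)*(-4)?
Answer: 3*I*sqrt(246) ≈ 47.053*I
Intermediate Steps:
s = -3 (s = -9 + (4 + 2) = -9 + 6 = -3)
V(J) = 12 - 4*J (V(J) = (J - 3)*(-4) = (-3 + J)*(-4) = 12 - 4*J)
sqrt(V(39) - 2070) = sqrt((12 - 4*39) - 2070) = sqrt((12 - 156) - 2070) = sqrt(-144 - 2070) = sqrt(-2214) = 3*I*sqrt(246)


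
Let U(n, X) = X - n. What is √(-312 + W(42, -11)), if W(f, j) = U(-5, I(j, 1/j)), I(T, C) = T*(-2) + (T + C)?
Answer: I*√35827/11 ≈ 17.207*I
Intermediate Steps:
I(T, C) = C - T (I(T, C) = -2*T + (C + T) = C - T)
W(f, j) = 5 + 1/j - j (W(f, j) = (1/j - j) - 1*(-5) = (1/j - j) + 5 = 5 + 1/j - j)
√(-312 + W(42, -11)) = √(-312 + (5 + 1/(-11) - 1*(-11))) = √(-312 + (5 - 1/11 + 11)) = √(-312 + 175/11) = √(-3257/11) = I*√35827/11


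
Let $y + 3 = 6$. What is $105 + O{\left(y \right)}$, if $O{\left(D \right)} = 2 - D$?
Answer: $104$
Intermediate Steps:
$y = 3$ ($y = -3 + 6 = 3$)
$105 + O{\left(y \right)} = 105 + \left(2 - 3\right) = 105 - 1 = 104$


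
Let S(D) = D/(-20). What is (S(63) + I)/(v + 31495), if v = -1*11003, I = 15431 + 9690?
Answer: 502357/409840 ≈ 1.2257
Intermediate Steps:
I = 25121
S(D) = -D/20 (S(D) = D*(-1/20) = -D/20)
v = -11003
(S(63) + I)/(v + 31495) = (-1/20*63 + 25121)/(-11003 + 31495) = (-63/20 + 25121)/20492 = (502357/20)*(1/20492) = 502357/409840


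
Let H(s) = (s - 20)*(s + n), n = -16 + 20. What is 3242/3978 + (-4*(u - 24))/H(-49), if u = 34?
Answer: 110081/137241 ≈ 0.80210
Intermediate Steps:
n = 4
H(s) = (-20 + s)*(4 + s) (H(s) = (s - 20)*(s + 4) = (-20 + s)*(4 + s))
3242/3978 + (-4*(u - 24))/H(-49) = 3242/3978 + (-4*(34 - 24))/(-80 + (-49)² - 16*(-49)) = 3242*(1/3978) + (-4*10)/(-80 + 2401 + 784) = 1621/1989 - 40/3105 = 1621/1989 - 40*1/3105 = 1621/1989 - 8/621 = 110081/137241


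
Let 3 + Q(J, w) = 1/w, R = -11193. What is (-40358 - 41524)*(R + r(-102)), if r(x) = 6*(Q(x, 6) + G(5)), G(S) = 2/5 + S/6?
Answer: 4586456466/5 ≈ 9.1729e+8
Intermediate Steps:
G(S) = 2/5 + S/6 (G(S) = 2*(1/5) + S*(1/6) = 2/5 + S/6)
Q(J, w) = -3 + 1/w
r(x) = -48/5 (r(x) = 6*((-3 + 1/6) + (2/5 + (1/6)*5)) = 6*((-3 + 1/6) + (2/5 + 5/6)) = 6*(-17/6 + 37/30) = 6*(-8/5) = -48/5)
(-40358 - 41524)*(R + r(-102)) = (-40358 - 41524)*(-11193 - 48/5) = -81882*(-56013/5) = 4586456466/5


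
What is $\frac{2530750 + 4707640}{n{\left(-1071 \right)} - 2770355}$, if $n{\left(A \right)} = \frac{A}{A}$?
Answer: $- \frac{3619195}{1385177} \approx -2.6128$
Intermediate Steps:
$n{\left(A \right)} = 1$
$\frac{2530750 + 4707640}{n{\left(-1071 \right)} - 2770355} = \frac{2530750 + 4707640}{1 - 2770355} = \frac{7238390}{-2770354} = 7238390 \left(- \frac{1}{2770354}\right) = - \frac{3619195}{1385177}$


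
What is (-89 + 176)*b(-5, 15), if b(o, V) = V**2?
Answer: 19575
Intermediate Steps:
(-89 + 176)*b(-5, 15) = (-89 + 176)*15**2 = 87*225 = 19575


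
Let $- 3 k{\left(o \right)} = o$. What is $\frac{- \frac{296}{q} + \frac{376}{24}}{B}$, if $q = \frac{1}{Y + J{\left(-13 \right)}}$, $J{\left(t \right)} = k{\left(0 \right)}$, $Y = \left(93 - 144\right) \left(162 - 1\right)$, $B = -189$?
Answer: $- \frac{7291415}{567} \approx -12860.0$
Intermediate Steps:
$k{\left(o \right)} = - \frac{o}{3}$
$Y = -8211$ ($Y = \left(-51\right) 161 = -8211$)
$J{\left(t \right)} = 0$ ($J{\left(t \right)} = \left(- \frac{1}{3}\right) 0 = 0$)
$q = - \frac{1}{8211}$ ($q = \frac{1}{-8211 + 0} = \frac{1}{-8211} = - \frac{1}{8211} \approx -0.00012179$)
$\frac{- \frac{296}{q} + \frac{376}{24}}{B} = \frac{- \frac{296}{- \frac{1}{8211}} + \frac{376}{24}}{-189} = \left(\left(-296\right) \left(-8211\right) + 376 \cdot \frac{1}{24}\right) \left(- \frac{1}{189}\right) = \left(2430456 + \frac{47}{3}\right) \left(- \frac{1}{189}\right) = \frac{7291415}{3} \left(- \frac{1}{189}\right) = - \frac{7291415}{567}$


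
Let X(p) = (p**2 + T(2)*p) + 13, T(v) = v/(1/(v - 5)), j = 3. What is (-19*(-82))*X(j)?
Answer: 6232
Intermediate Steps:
T(v) = v*(-5 + v) (T(v) = v/(1/(-5 + v)) = v*(-5 + v))
X(p) = 13 + p**2 - 6*p (X(p) = (p**2 + (2*(-5 + 2))*p) + 13 = (p**2 + (2*(-3))*p) + 13 = (p**2 - 6*p) + 13 = 13 + p**2 - 6*p)
(-19*(-82))*X(j) = (-19*(-82))*(13 + 3**2 - 6*3) = 1558*(13 + 9 - 18) = 1558*4 = 6232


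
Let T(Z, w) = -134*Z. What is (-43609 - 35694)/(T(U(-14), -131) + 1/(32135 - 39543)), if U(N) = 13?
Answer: 587476624/12904737 ≈ 45.524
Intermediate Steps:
(-43609 - 35694)/(T(U(-14), -131) + 1/(32135 - 39543)) = (-43609 - 35694)/(-134*13 + 1/(32135 - 39543)) = -79303/(-1742 + 1/(-7408)) = -79303/(-1742 - 1/7408) = -79303/(-12904737/7408) = -79303*(-7408/12904737) = 587476624/12904737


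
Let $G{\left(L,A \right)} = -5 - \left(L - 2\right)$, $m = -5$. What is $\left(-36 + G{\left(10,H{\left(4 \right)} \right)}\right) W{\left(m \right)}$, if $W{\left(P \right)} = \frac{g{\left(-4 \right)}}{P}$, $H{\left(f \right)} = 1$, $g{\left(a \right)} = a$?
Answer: $- \frac{196}{5} \approx -39.2$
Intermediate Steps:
$G{\left(L,A \right)} = -3 - L$ ($G{\left(L,A \right)} = -5 - \left(-2 + L\right) = -3 - L$)
$W{\left(P \right)} = - \frac{4}{P}$
$\left(-36 + G{\left(10,H{\left(4 \right)} \right)}\right) W{\left(m \right)} = \left(-36 - 13\right) \left(- \frac{4}{-5}\right) = \left(-36 - 13\right) \left(\left(-4\right) \left(- \frac{1}{5}\right)\right) = \left(-36 - 13\right) \frac{4}{5} = \left(-49\right) \frac{4}{5} = - \frac{196}{5}$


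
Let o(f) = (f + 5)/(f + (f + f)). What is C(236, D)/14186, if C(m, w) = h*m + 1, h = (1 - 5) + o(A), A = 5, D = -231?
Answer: -2357/42558 ≈ -0.055383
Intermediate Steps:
o(f) = (5 + f)/(3*f) (o(f) = (5 + f)/(f + 2*f) = (5 + f)/((3*f)) = (5 + f)*(1/(3*f)) = (5 + f)/(3*f))
h = -10/3 (h = (1 - 5) + (⅓)*(5 + 5)/5 = -4 + (⅓)*(⅕)*10 = -4 + ⅔ = -10/3 ≈ -3.3333)
C(m, w) = 1 - 10*m/3 (C(m, w) = -10*m/3 + 1 = 1 - 10*m/3)
C(236, D)/14186 = (1 - 10/3*236)/14186 = (1 - 2360/3)*(1/14186) = -2357/3*1/14186 = -2357/42558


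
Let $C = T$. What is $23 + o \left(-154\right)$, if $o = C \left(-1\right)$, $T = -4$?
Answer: $-593$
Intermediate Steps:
$C = -4$
$o = 4$ ($o = \left(-4\right) \left(-1\right) = 4$)
$23 + o \left(-154\right) = 23 + 4 \left(-154\right) = 23 - 616 = -593$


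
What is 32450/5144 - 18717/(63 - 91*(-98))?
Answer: 97576601/23099132 ≈ 4.2243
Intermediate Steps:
32450/5144 - 18717/(63 - 91*(-98)) = 32450*(1/5144) - 18717/(63 + 8918) = 16225/2572 - 18717/8981 = 97576601/23099132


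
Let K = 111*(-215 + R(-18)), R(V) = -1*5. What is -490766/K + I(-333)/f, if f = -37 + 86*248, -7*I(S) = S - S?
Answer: 245383/12210 ≈ 20.097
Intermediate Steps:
I(S) = 0 (I(S) = -(S - S)/7 = -⅐*0 = 0)
f = 21291 (f = -37 + 21328 = 21291)
R(V) = -5
K = -24420 (K = 111*(-215 - 5) = 111*(-220) = -24420)
-490766/K + I(-333)/f = -490766/(-24420) + 0/21291 = -490766*(-1/24420) + 0*(1/21291) = 245383/12210 + 0 = 245383/12210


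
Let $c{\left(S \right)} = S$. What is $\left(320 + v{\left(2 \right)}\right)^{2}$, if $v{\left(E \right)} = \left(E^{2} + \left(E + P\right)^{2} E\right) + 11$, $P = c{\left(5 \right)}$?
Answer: $187489$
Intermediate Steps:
$P = 5$
$v{\left(E \right)} = 11 + E^{2} + E \left(5 + E\right)^{2}$ ($v{\left(E \right)} = \left(E^{2} + \left(E + 5\right)^{2} E\right) + 11 = \left(E^{2} + \left(5 + E\right)^{2} E\right) + 11 = \left(E^{2} + E \left(5 + E\right)^{2}\right) + 11 = 11 + E^{2} + E \left(5 + E\right)^{2}$)
$\left(320 + v{\left(2 \right)}\right)^{2} = \left(320 + \left(11 + 2^{2} + 2 \left(5 + 2\right)^{2}\right)\right)^{2} = \left(320 + \left(11 + 4 + 2 \cdot 7^{2}\right)\right)^{2} = \left(320 + \left(11 + 4 + 2 \cdot 49\right)\right)^{2} = \left(320 + \left(11 + 4 + 98\right)\right)^{2} = \left(320 + 113\right)^{2} = 433^{2} = 187489$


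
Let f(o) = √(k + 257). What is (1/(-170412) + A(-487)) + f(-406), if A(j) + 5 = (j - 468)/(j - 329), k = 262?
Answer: -14792731/3862672 + √519 ≈ 18.952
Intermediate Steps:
A(j) = -5 + (-468 + j)/(-329 + j) (A(j) = -5 + (j - 468)/(j - 329) = -5 + (-468 + j)/(-329 + j))
f(o) = √519 (f(o) = √(262 + 257) = √519)
(1/(-170412) + A(-487)) + f(-406) = (1/(-170412) + (1177 - 4*(-487))/(-329 - 487)) + √519 = (-1/170412 + (1177 + 1948)/(-816)) + √519 = (-1/170412 - 1/816*3125) + √519 = (-1/170412 - 3125/816) + √519 = -14792731/3862672 + √519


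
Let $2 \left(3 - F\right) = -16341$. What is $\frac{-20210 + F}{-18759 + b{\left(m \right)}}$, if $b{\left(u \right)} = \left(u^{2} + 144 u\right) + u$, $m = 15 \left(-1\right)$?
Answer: $\frac{24073}{41418} \approx 0.58122$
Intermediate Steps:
$F = \frac{16347}{2}$ ($F = 3 - - \frac{16341}{2} = 3 + \frac{16341}{2} = \frac{16347}{2} \approx 8173.5$)
$m = -15$
$b{\left(u \right)} = u^{2} + 145 u$
$\frac{-20210 + F}{-18759 + b{\left(m \right)}} = \frac{-20210 + \frac{16347}{2}}{-18759 - 15 \left(145 - 15\right)} = - \frac{24073}{2 \left(-18759 - 1950\right)} = - \frac{24073}{2 \left(-20709\right)} = \left(- \frac{24073}{2}\right) \left(- \frac{1}{20709}\right) = \frac{24073}{41418}$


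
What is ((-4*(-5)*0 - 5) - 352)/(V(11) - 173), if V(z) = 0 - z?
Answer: 357/184 ≈ 1.9402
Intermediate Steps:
V(z) = -z
((-4*(-5)*0 - 5) - 352)/(V(11) - 173) = ((-4*(-5)*0 - 5) - 352)/(-1*11 - 173) = ((20*0 - 5) - 352)/(-11 - 173) = ((0 - 5) - 352)/(-184) = (-5 - 352)*(-1/184) = -357*(-1/184) = 357/184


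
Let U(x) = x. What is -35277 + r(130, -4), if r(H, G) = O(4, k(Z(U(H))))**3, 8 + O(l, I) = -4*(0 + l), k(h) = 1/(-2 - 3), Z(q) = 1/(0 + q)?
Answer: -49101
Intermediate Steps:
Z(q) = 1/q
k(h) = -1/5 (k(h) = 1/(-5) = -1/5)
O(l, I) = -8 - 4*l (O(l, I) = -8 - 4*(0 + l) = -8 - 4*l)
r(H, G) = -13824 (r(H, G) = (-8 - 4*4)**3 = (-8 - 16)**3 = (-24)**3 = -13824)
-35277 + r(130, -4) = -35277 - 13824 = -49101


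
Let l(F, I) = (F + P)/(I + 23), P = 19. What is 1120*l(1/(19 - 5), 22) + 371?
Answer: 2537/3 ≈ 845.67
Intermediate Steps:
l(F, I) = (19 + F)/(23 + I) (l(F, I) = (F + 19)/(I + 23) = (19 + F)/(23 + I))
1120*l(1/(19 - 5), 22) + 371 = 1120*((19 + 1/(19 - 5))/(23 + 22)) + 371 = 1120*((19 + 1/14)/45) + 371 = 1120*((1/45)*(267/14)) + 371 = 1120*(89/210) + 371 = 1424/3 + 371 = 2537/3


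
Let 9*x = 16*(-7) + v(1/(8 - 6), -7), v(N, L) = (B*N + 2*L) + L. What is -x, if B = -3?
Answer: 269/18 ≈ 14.944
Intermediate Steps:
v(N, L) = -3*N + 3*L (v(N, L) = (-3*N + 2*L) + L = -3*N + 3*L)
x = -269/18 (x = (16*(-7) + (-3/(8 - 6) + 3*(-7)))/9 = (-112 + (-3/2 - 21))/9 = (-112 - 45/2)/9 = (1/9)*(-269/2) = -269/18 ≈ -14.944)
-x = -1*(-269/18) = 269/18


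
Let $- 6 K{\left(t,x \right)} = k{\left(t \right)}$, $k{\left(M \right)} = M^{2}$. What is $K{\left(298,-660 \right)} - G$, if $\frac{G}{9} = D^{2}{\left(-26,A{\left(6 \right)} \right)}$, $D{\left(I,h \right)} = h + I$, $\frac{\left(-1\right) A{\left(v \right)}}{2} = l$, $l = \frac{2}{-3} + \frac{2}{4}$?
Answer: $- \frac{62189}{3} \approx -20730.0$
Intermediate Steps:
$l = - \frac{1}{6}$ ($l = 2 \left(- \frac{1}{3}\right) + 2 \cdot \frac{1}{4} = - \frac{2}{3} + \frac{1}{2} = - \frac{1}{6} \approx -0.16667$)
$A{\left(v \right)} = \frac{1}{3}$ ($A{\left(v \right)} = \left(-2\right) \left(- \frac{1}{6}\right) = \frac{1}{3}$)
$D{\left(I,h \right)} = I + h$
$G = 5929$ ($G = 9 \left(-26 + \frac{1}{3}\right)^{2} = 9 \left(- \frac{77}{3}\right)^{2} = 9 \cdot \frac{5929}{9} = 5929$)
$K{\left(t,x \right)} = - \frac{t^{2}}{6}$
$K{\left(298,-660 \right)} - G = - \frac{298^{2}}{6} - 5929 = \left(- \frac{1}{6}\right) 88804 - 5929 = - \frac{44402}{3} - 5929 = - \frac{62189}{3}$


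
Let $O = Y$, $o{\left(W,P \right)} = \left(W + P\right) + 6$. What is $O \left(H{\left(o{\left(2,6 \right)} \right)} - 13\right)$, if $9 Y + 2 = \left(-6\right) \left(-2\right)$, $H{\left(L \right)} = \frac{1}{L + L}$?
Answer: $- \frac{605}{42} \approx -14.405$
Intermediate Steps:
$o{\left(W,P \right)} = 6 + P + W$ ($o{\left(W,P \right)} = \left(P + W\right) + 6 = 6 + P + W$)
$H{\left(L \right)} = \frac{1}{2 L}$
$Y = \frac{10}{9}$ ($Y = - \frac{2}{9} + \frac{\left(-6\right) \left(-2\right)}{9} = - \frac{2}{9} + \frac{1}{9} \cdot 12 = - \frac{2}{9} + \frac{4}{3} = \frac{10}{9} \approx 1.1111$)
$O = \frac{10}{9} \approx 1.1111$
$O \left(H{\left(o{\left(2,6 \right)} \right)} - 13\right) = \frac{10 \left(\frac{1}{2 \left(6 + 6 + 2\right)} - 13\right)}{9} = \frac{10 \left(\frac{1}{2 \cdot 14} - 13\right)}{9} = \frac{10 \left(\frac{1}{2} \cdot \frac{1}{14} - 13\right)}{9} = \frac{10 \left(\frac{1}{28} - 13\right)}{9} = \frac{10}{9} \left(- \frac{363}{28}\right) = - \frac{605}{42}$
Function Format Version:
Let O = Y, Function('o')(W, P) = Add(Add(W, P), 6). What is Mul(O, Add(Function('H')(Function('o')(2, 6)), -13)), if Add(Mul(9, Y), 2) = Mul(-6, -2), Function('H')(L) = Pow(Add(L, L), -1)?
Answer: Rational(-605, 42) ≈ -14.405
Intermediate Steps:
Function('o')(W, P) = Add(6, P, W) (Function('o')(W, P) = Add(Add(P, W), 6) = Add(6, P, W))
Function('H')(L) = Mul(Rational(1, 2), Pow(L, -1)) (Function('H')(L) = Pow(Mul(2, L), -1) = Mul(Rational(1, 2), Pow(L, -1)))
Y = Rational(10, 9) (Y = Add(Rational(-2, 9), Mul(Rational(1, 9), Mul(-6, -2))) = Add(Rational(-2, 9), Mul(Rational(1, 9), 12)) = Add(Rational(-2, 9), Rational(4, 3)) = Rational(10, 9) ≈ 1.1111)
O = Rational(10, 9) ≈ 1.1111
Mul(O, Add(Function('H')(Function('o')(2, 6)), -13)) = Mul(Rational(10, 9), Add(Mul(Rational(1, 2), Pow(Add(6, 6, 2), -1)), -13)) = Mul(Rational(10, 9), Add(Mul(Rational(1, 2), Pow(14, -1)), -13)) = Mul(Rational(10, 9), Add(Mul(Rational(1, 2), Rational(1, 14)), -13)) = Mul(Rational(10, 9), Add(Rational(1, 28), -13)) = Mul(Rational(10, 9), Rational(-363, 28)) = Rational(-605, 42)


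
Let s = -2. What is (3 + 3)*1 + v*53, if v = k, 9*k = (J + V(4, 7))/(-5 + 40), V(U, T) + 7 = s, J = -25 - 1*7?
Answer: -283/315 ≈ -0.89841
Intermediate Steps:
J = -32 (J = -25 - 7 = -32)
V(U, T) = -9 (V(U, T) = -7 - 2 = -9)
k = -41/315 (k = ((-32 - 9)/(-5 + 40))/9 = (-41/35)/9 = (-41*1/35)/9 = (⅑)*(-41/35) = -41/315 ≈ -0.13016)
v = -41/315 ≈ -0.13016
(3 + 3)*1 + v*53 = (3 + 3)*1 - 41/315*53 = 6*1 - 2173/315 = 6 - 2173/315 = -283/315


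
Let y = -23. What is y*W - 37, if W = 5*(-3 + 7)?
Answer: -497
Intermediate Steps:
W = 20 (W = 5*4 = 20)
y*W - 37 = -23*20 - 37 = -460 - 37 = -497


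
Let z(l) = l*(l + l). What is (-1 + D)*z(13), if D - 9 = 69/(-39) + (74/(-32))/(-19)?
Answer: 326365/152 ≈ 2147.1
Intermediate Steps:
D = 29057/3952 (D = 9 + (69/(-39) + (74/(-32))/(-19)) = 9 + (69*(-1/39) + (74*(-1/32))*(-1/19)) = 9 + (-23/13 - 37/16*(-1/19)) = 9 + (-23/13 + 37/304) = 9 - 6511/3952 = 29057/3952 ≈ 7.3525)
z(l) = 2*l² (z(l) = l*(2*l) = 2*l²)
(-1 + D)*z(13) = (-1 + 29057/3952)*(2*13²) = 25105*(2*169)/3952 = (25105/3952)*338 = 326365/152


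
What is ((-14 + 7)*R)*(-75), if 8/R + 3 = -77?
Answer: -105/2 ≈ -52.500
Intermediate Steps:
R = -1/10 (R = 8/(-3 - 77) = 8/(-80) = 8*(-1/80) = -1/10 ≈ -0.10000)
((-14 + 7)*R)*(-75) = ((-14 + 7)*(-1/10))*(-75) = -7*(-1/10)*(-75) = (7/10)*(-75) = -105/2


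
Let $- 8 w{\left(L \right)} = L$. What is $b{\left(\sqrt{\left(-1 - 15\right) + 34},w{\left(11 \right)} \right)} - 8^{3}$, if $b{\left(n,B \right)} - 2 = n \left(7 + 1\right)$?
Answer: $-510 + 24 \sqrt{2} \approx -476.06$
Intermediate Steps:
$w{\left(L \right)} = - \frac{L}{8}$
$b{\left(n,B \right)} = 2 + 8 n$ ($b{\left(n,B \right)} = 2 + n \left(7 + 1\right) = 2 + n 8 = 2 + 8 n$)
$b{\left(\sqrt{\left(-1 - 15\right) + 34},w{\left(11 \right)} \right)} - 8^{3} = \left(2 + 8 \sqrt{\left(-1 - 15\right) + 34}\right) - 8^{3} = \left(2 + 8 \sqrt{-16 + 34}\right) - 512 = \left(2 + 8 \sqrt{18}\right) - 512 = \left(2 + 8 \cdot 3 \sqrt{2}\right) - 512 = \left(2 + 24 \sqrt{2}\right) - 512 = -510 + 24 \sqrt{2}$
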